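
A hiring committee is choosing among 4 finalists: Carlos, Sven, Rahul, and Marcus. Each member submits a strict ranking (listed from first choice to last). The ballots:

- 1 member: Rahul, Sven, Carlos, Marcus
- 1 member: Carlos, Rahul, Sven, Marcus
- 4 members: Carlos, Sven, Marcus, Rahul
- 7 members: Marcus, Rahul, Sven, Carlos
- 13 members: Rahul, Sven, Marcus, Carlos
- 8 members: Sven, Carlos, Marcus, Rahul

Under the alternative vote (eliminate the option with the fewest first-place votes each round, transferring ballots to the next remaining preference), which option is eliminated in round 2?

Round 1: Carlos 5, Sven 8, Rahul 14, Marcus 7. Eliminate Carlos.
Round 2: Sven 12, Rahul 15, Marcus 7. Eliminate Marcus.

Marcus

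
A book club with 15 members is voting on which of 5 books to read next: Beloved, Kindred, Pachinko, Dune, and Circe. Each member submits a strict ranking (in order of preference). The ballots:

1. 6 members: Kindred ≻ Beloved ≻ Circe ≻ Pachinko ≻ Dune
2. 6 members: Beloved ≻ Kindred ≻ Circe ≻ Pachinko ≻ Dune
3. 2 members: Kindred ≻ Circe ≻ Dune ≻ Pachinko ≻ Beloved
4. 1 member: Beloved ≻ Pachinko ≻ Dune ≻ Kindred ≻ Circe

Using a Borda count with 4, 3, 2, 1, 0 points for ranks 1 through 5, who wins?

Beloved: 6·3 + 6·4 + 2·0 + 1·4 = 46
Kindred: 6·4 + 6·3 + 2·4 + 1·1 = 51
Pachinko: 6·1 + 6·1 + 2·1 + 1·3 = 17
Dune: 6·0 + 6·0 + 2·2 + 1·2 = 6
Circe: 6·2 + 6·2 + 2·3 + 1·0 = 30
Kindred has the highest Borda score (51).

Kindred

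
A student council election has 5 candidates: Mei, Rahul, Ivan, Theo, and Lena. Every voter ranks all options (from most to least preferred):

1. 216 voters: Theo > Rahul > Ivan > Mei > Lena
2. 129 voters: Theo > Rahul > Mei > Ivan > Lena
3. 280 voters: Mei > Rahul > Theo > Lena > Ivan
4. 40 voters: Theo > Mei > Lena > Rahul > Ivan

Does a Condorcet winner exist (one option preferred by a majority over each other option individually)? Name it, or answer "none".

Theo

Theo vs Mei: 385–280 for Theo.
Theo vs Rahul: 385–280 for Theo.
Theo vs Ivan: 665–0 for Theo.
Theo vs Lena: 665–0 for Theo.
Theo beats every other option head-to-head.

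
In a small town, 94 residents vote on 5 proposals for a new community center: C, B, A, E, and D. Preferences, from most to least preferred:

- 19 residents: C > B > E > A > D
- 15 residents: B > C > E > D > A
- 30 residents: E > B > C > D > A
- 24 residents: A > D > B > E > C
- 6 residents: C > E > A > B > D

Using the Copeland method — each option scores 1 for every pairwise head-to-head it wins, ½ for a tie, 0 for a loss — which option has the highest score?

B

C: beats A and D; loses to B and E → score 2.
B: beats C, A, E, and D → score 4.
A: beats D; loses to C, B, and E → score 1.
E: beats C, A, and D; loses to B → score 3.
D: loses to C, B, A, and E → score 0.
B has the best pairwise record.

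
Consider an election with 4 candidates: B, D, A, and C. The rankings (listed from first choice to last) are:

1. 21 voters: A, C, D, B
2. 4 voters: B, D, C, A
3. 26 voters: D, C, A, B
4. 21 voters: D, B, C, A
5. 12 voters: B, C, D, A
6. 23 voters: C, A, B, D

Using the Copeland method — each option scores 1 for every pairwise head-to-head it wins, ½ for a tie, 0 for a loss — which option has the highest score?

C

B: loses to D, A, and C → score 0.
D: beats B and A; loses to C → score 2.
A: beats B; loses to D and C → score 1.
C: beats B, D, and A → score 3.
C has the best pairwise record.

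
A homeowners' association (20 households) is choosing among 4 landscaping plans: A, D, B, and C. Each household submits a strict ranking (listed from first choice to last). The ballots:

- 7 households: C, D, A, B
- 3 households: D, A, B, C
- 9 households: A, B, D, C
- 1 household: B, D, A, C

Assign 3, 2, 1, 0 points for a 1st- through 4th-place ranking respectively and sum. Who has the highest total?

A

A: 7·1 + 3·2 + 9·3 + 1·1 = 41
D: 7·2 + 3·3 + 9·1 + 1·2 = 34
B: 7·0 + 3·1 + 9·2 + 1·3 = 24
C: 7·3 + 3·0 + 9·0 + 1·0 = 21
A has the highest Borda score (41).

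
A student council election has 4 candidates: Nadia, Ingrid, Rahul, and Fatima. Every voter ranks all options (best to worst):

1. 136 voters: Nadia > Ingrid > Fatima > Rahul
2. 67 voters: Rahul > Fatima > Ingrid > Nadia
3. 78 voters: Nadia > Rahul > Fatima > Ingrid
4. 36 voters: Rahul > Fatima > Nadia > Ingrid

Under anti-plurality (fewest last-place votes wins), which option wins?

Fatima

Last-place votes: Nadia 67, Ingrid 114, Rahul 136, Fatima 0.
Fatima is ranked last by the fewest voters, so Fatima wins.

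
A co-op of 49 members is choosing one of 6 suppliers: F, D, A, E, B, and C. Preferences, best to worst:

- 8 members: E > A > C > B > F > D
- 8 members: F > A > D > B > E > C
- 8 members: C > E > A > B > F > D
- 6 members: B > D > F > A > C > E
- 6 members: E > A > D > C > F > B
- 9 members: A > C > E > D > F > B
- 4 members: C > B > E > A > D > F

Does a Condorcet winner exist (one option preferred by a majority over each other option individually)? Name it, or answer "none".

none

Checking pairwise contests:
D beats F 25–24.
A beats D 43–6.
E beats A 26–23.
C beats E 27–22.
A beats B 39–10.
A beats C 37–12.
Every option loses at least one head-to-head, so there is no Condorcet winner.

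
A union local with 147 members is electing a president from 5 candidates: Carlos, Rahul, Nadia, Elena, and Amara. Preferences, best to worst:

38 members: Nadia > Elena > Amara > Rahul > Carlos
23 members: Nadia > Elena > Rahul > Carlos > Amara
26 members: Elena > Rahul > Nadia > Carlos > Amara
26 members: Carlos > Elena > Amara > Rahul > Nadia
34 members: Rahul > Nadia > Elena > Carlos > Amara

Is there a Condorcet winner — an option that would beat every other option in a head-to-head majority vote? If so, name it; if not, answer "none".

Checking pairwise contests:
Rahul beats Carlos 121–26.
Elena beats Rahul 113–34.
Rahul beats Nadia 86–61.
Nadia beats Elena 95–52.
Carlos beats Amara 109–38.
Every option loses at least one head-to-head, so there is no Condorcet winner.

none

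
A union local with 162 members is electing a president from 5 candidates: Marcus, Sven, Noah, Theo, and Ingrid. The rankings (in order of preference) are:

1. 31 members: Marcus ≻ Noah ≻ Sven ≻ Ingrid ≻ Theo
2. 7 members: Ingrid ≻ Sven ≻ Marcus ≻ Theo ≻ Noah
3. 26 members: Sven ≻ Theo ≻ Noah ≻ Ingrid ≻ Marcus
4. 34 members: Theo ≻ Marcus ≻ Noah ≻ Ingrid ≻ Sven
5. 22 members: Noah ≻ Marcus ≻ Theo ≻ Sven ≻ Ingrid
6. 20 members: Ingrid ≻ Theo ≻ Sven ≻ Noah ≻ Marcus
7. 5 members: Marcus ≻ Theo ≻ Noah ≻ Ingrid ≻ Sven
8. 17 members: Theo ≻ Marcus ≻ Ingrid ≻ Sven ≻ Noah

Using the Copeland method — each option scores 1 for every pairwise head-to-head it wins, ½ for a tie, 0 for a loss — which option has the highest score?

Theo

Marcus: beats Sven, Noah, and Ingrid; loses to Theo → score 3.
Sven: loses to Marcus, Noah, Theo, and Ingrid → score 0.
Noah: beats Sven and Ingrid; loses to Marcus and Theo → score 2.
Theo: beats Marcus, Sven, Noah, and Ingrid → score 4.
Ingrid: beats Sven; loses to Marcus, Noah, and Theo → score 1.
Theo has the best pairwise record.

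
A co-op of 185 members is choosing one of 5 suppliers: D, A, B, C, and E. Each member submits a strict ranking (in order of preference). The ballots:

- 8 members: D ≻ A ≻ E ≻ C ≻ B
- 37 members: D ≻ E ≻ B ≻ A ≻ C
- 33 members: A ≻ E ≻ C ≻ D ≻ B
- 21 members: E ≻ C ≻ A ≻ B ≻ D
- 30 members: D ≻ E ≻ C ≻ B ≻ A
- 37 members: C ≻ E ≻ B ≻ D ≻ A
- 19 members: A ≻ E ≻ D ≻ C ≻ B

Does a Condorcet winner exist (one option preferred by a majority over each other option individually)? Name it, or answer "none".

E

E vs D: 110–75 for E.
E vs A: 125–60 for E.
E vs B: 185–0 for E.
E vs C: 148–37 for E.
E beats every other option head-to-head.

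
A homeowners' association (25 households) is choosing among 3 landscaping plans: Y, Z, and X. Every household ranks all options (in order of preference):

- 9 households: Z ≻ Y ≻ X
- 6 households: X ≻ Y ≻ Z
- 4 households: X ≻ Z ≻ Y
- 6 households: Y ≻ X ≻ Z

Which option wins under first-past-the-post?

First-place votes: Y 6, Z 9, X 10.
X has the most first-place votes.

X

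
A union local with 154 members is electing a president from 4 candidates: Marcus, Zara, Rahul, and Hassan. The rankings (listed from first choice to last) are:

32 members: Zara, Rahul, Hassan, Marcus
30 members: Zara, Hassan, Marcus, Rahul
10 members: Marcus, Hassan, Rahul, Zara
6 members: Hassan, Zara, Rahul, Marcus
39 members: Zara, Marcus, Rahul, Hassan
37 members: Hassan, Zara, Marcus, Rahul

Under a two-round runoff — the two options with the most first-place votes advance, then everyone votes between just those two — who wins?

Round 1 first-place votes: Marcus 10, Zara 101, Rahul 0, Hassan 43.
Zara and Hassan advance.
Runoff: Zara is preferred to Hassan by 101 voters; Hassan by 53.
Zara wins the runoff.

Zara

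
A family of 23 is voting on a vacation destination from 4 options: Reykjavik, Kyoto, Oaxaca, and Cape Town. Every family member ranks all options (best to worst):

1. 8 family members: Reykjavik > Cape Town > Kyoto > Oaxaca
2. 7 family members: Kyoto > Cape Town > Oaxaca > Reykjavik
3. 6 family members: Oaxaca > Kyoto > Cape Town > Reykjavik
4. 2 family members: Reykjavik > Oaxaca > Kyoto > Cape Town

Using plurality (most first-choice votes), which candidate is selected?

Reykjavik

First-place votes: Reykjavik 10, Kyoto 7, Oaxaca 6, Cape Town 0.
Reykjavik has the most first-place votes.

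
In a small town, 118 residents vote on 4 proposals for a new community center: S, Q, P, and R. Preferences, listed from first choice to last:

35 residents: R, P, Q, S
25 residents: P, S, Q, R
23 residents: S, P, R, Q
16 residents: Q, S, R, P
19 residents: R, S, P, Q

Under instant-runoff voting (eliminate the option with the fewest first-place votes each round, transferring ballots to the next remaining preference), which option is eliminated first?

Q

Round 1: S 23, Q 16, P 25, R 54. Eliminate Q.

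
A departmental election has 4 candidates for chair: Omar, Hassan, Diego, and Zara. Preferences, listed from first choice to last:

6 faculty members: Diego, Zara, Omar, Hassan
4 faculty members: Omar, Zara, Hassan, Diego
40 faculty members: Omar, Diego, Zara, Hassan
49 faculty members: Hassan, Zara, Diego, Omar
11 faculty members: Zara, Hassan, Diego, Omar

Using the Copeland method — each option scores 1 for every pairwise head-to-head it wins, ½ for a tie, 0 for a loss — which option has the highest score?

Zara

Omar: loses to Hassan, Diego, and Zara → score 0.
Hassan: beats Omar and Diego; loses to Zara → score 2.
Diego: beats Omar; loses to Hassan and Zara → score 1.
Zara: beats Omar, Hassan, and Diego → score 3.
Zara has the best pairwise record.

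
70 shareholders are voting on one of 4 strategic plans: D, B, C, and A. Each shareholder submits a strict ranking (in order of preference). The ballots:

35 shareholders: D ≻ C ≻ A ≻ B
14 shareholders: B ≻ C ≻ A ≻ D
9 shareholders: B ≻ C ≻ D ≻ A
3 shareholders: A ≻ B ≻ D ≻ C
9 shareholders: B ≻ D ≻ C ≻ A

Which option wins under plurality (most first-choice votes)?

D

First-place votes: D 35, B 32, C 0, A 3.
D has the most first-place votes.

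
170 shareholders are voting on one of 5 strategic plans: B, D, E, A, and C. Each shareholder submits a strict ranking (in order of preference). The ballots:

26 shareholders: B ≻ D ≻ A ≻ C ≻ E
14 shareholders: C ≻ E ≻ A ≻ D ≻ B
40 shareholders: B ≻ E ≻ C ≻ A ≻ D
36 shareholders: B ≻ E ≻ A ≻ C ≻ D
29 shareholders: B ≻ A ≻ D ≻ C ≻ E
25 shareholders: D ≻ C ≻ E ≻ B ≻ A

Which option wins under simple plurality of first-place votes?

First-place votes: B 131, D 25, E 0, A 0, C 14.
B has the most first-place votes.

B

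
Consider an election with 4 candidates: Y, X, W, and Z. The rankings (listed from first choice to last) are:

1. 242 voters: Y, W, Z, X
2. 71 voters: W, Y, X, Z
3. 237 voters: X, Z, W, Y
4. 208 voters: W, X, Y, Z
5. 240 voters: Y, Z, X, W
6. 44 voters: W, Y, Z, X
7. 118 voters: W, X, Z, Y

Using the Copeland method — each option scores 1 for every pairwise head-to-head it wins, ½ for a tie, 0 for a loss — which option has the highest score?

W

Y: beats X and Z; loses to W → score 2.
X: beats Z; loses to Y and W → score 1.
W: beats Y, X, and Z → score 3.
Z: loses to Y, X, and W → score 0.
W has the best pairwise record.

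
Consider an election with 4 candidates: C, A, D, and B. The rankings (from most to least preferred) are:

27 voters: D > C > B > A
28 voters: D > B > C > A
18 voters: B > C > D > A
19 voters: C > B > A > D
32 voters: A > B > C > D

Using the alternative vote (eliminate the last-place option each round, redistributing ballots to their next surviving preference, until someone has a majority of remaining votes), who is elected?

C

Round 1: C 19, A 32, D 55, B 18. Eliminate B.
Round 2: C 37, A 32, D 55. Eliminate A.
Round 3: C 69, D 55. C has a majority.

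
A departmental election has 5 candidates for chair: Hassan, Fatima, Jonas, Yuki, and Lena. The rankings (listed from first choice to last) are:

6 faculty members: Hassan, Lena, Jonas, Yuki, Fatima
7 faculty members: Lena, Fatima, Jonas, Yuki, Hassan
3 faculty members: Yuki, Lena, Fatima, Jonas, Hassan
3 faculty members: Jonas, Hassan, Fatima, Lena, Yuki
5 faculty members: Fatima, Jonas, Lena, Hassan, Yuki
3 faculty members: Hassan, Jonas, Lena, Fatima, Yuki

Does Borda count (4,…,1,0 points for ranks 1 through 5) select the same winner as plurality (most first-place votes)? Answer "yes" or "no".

no

Borda — scores: Hassan 50, Fatima 56, Jonas 65, Yuki 25, Lena 74. Winner: Lena.
Plurality — first-place votes: Hassan 9, Fatima 5, Jonas 3, Yuki 3, Lena 7. Winner: Hassan.
The two methods disagree.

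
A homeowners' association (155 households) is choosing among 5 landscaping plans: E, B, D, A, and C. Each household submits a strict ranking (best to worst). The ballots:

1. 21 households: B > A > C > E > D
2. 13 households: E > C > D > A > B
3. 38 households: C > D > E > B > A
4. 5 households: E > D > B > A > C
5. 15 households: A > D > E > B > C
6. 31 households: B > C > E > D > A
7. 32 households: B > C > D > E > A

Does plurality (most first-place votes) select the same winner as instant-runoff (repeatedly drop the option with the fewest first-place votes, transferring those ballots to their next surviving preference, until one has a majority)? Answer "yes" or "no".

yes

Plurality — first-place votes: E 18, B 84, D 0, A 15, C 38. Winner: B.
Instant-runoff — R1 E 18, B 84, D 0, A 15, C 38 (B winner). Winner: B.
The two methods agree.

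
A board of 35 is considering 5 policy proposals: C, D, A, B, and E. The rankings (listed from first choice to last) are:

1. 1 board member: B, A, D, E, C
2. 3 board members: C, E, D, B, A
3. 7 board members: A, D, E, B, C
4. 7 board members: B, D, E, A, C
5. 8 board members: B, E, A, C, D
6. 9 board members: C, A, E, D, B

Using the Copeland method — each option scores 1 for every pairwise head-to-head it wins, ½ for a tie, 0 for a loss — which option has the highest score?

E

C: beats D; loses to A, B, and E → score 1.
D: beats B; loses to C, A, and E → score 1.
A: beats C and D; loses to B and E → score 2.
B: beats C and A; loses to D and E → score 2.
E: beats C, D, A, and B → score 4.
E has the best pairwise record.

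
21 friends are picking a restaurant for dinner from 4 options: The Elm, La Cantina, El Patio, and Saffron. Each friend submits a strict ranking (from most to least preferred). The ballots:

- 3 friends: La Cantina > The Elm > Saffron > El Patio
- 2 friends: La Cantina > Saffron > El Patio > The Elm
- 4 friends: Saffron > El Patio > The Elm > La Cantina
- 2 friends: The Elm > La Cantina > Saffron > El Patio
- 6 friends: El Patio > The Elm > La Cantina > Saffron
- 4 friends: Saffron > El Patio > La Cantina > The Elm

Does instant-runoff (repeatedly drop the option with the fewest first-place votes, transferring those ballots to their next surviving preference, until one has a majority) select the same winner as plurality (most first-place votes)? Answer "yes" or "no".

Instant-runoff — R1 The Elm 2, La Cantina 5, El Patio 6, Saffron 8 (The Elm out); R2 La Cantina 7, El Patio 6, Saffron 8 (El Patio out); R3 La Cantina 13, Saffron 8 (La Cantina winner). Winner: La Cantina.
Plurality — first-place votes: The Elm 2, La Cantina 5, El Patio 6, Saffron 8. Winner: Saffron.
The two methods disagree.

no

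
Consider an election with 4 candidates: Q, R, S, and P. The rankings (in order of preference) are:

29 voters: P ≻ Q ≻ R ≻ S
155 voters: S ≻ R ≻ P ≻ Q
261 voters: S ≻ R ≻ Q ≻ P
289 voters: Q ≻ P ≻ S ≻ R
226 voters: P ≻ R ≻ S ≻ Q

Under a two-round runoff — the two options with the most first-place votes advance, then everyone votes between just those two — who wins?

S

Round 1 first-place votes: Q 289, R 0, S 416, P 255.
S and Q advance.
Runoff: S is preferred to Q by 642 voters; Q by 318.
S wins the runoff.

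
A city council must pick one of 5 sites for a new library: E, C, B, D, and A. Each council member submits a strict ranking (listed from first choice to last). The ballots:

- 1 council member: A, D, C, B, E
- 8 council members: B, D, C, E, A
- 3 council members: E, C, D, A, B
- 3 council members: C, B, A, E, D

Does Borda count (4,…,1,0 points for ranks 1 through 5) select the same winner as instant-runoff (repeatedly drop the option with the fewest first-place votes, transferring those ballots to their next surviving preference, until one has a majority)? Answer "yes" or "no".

Borda — scores: E 23, C 39, B 42, D 33, A 13. Winner: B.
Instant-runoff — R1 E 3, C 3, B 8, D 0, A 1 (B winner). Winner: B.
The two methods agree.

yes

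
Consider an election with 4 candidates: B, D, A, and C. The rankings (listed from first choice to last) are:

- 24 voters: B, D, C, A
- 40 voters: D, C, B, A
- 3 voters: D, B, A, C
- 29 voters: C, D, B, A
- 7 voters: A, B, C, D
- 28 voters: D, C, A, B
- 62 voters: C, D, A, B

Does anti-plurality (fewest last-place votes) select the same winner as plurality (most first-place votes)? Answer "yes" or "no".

yes

Anti-plurality — last-place votes: B 90, D 7, A 93, C 3. Winner: C.
Plurality — first-place votes: B 24, D 71, A 7, C 91. Winner: C.
The two methods agree.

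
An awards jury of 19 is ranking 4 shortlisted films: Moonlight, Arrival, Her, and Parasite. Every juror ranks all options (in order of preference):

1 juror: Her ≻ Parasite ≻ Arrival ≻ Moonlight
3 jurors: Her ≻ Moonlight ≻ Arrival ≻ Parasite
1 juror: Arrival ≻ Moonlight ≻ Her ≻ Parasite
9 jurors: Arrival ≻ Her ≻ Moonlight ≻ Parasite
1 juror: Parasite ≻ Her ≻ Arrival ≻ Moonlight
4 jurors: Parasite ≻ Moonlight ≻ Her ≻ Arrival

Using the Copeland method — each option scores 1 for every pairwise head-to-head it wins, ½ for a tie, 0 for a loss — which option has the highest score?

Arrival

Moonlight: beats Parasite; loses to Arrival and Her → score 1.
Arrival: beats Moonlight, Her, and Parasite → score 3.
Her: beats Moonlight and Parasite; loses to Arrival → score 2.
Parasite: loses to Moonlight, Arrival, and Her → score 0.
Arrival has the best pairwise record.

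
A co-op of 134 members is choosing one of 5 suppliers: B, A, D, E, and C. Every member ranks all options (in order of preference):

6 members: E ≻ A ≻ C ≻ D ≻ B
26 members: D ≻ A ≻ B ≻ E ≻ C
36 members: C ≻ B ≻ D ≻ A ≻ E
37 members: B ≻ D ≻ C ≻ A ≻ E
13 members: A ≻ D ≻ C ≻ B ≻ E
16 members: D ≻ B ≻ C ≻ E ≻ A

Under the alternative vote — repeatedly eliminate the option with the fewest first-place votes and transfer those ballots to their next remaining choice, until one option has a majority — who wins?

D

Round 1: B 37, A 13, D 42, E 6, C 36. Eliminate E.
Round 2: B 37, A 19, D 42, C 36. Eliminate A.
Round 3: B 37, D 55, C 42. Eliminate B.
Round 4: D 92, C 42. D has a majority.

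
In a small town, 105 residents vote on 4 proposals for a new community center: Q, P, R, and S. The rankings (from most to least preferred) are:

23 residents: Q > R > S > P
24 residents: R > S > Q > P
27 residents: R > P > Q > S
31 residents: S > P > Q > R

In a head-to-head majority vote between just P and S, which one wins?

S

Voters preferring P to S: 27; preferring S to P: 78.
S wins the head-to-head.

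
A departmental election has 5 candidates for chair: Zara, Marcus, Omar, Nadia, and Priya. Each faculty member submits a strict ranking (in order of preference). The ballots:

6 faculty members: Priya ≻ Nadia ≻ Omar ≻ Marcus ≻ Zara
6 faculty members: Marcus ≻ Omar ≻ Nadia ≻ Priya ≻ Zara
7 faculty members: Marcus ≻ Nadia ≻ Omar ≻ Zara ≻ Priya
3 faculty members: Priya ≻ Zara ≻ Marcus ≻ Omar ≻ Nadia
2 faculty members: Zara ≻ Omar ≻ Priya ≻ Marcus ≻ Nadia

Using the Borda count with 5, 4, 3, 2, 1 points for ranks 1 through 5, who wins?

Marcus

Zara: 6·1 + 6·1 + 7·2 + 3·4 + 2·5 = 48
Marcus: 6·2 + 6·5 + 7·5 + 3·3 + 2·2 = 90
Omar: 6·3 + 6·4 + 7·3 + 3·2 + 2·4 = 77
Nadia: 6·4 + 6·3 + 7·4 + 3·1 + 2·1 = 75
Priya: 6·5 + 6·2 + 7·1 + 3·5 + 2·3 = 70
Marcus has the highest Borda score (90).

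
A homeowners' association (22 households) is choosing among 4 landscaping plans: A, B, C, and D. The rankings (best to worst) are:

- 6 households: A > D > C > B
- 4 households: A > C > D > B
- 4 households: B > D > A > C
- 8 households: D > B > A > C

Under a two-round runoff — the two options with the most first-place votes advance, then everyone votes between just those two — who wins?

Round 1 first-place votes: A 10, B 4, C 0, D 8.
A and D advance.
Runoff: A is preferred to D by 10 voters; D by 12.
D wins the runoff.

D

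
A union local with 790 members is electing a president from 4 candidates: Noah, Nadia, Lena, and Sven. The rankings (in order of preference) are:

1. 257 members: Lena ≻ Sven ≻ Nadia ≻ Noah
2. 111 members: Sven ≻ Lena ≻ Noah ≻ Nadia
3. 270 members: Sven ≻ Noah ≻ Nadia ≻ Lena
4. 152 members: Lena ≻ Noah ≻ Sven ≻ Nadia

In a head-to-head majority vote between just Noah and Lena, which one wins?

Voters preferring Noah to Lena: 270; preferring Lena to Noah: 520.
Lena wins the head-to-head.

Lena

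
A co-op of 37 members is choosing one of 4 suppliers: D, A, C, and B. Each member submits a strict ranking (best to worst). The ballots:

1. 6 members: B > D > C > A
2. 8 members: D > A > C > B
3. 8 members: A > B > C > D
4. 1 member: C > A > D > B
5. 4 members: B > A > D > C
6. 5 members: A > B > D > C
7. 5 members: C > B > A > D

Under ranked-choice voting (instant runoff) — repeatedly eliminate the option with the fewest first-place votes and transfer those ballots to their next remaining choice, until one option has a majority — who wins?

A

Round 1: D 8, A 13, C 6, B 10. Eliminate C.
Round 2: D 8, A 14, B 15. Eliminate D.
Round 3: A 22, B 15. A has a majority.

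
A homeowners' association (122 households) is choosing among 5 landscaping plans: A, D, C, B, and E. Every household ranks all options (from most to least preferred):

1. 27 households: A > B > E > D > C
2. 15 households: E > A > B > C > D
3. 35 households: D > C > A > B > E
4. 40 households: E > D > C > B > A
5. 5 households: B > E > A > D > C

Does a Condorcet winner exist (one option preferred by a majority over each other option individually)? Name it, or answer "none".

Checking pairwise contests:
D beats A 75–47.
E beats D 87–35.
D beats C 107–15.
A beats B 77–45.
A beats E 62–60.
Every option loses at least one head-to-head, so there is no Condorcet winner.

none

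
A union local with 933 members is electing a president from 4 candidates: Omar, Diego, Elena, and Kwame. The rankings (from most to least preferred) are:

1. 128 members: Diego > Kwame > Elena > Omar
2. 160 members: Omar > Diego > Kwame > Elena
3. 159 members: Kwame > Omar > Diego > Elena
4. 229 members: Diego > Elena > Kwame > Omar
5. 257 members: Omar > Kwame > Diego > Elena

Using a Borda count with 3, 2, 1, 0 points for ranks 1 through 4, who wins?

Diego

Omar: 128·0 + 160·3 + 159·2 + 229·0 + 257·3 = 1569
Diego: 128·3 + 160·2 + 159·1 + 229·3 + 257·1 = 1807
Elena: 128·1 + 160·0 + 159·0 + 229·2 + 257·0 = 586
Kwame: 128·2 + 160·1 + 159·3 + 229·1 + 257·2 = 1636
Diego has the highest Borda score (1807).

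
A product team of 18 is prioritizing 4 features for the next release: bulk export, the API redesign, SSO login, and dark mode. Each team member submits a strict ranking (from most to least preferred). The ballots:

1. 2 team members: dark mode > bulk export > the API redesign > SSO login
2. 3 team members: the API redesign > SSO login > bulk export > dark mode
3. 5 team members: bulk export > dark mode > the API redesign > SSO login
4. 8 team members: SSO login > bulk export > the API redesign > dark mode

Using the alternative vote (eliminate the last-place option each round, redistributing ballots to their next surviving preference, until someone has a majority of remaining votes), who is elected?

Round 1: bulk export 5, the API redesign 3, SSO login 8, dark mode 2. Eliminate dark mode.
Round 2: bulk export 7, the API redesign 3, SSO login 8. Eliminate the API redesign.
Round 3: bulk export 7, SSO login 11. SSO login has a majority.

SSO login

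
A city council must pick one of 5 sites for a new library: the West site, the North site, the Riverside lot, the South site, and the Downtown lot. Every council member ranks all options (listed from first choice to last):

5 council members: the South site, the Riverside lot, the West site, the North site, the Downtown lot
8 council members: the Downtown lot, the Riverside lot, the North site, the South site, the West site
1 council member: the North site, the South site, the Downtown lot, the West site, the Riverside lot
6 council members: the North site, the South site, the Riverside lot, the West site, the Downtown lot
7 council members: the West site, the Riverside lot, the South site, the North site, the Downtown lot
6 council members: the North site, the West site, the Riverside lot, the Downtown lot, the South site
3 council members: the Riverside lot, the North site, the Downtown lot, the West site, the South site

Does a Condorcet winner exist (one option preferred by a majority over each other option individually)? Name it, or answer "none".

the Riverside lot

the Riverside lot vs the West site: 22–14 for the Riverside lot.
the Riverside lot vs the North site: 23–13 for the Riverside lot.
the Riverside lot vs the South site: 24–12 for the Riverside lot.
the Riverside lot vs the Downtown lot: 27–9 for the Riverside lot.
the Riverside lot beats every other option head-to-head.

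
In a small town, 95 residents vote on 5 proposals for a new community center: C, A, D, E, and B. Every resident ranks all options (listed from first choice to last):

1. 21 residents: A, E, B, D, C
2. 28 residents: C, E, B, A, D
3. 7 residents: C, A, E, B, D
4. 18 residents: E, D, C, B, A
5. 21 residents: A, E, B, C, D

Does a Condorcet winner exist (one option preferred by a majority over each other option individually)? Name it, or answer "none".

none

Checking pairwise contests:
E beats C 60–35.
C beats A 53–42.
C beats D 56–39.
A beats E 49–46.
C beats B 53–42.
Every option loses at least one head-to-head, so there is no Condorcet winner.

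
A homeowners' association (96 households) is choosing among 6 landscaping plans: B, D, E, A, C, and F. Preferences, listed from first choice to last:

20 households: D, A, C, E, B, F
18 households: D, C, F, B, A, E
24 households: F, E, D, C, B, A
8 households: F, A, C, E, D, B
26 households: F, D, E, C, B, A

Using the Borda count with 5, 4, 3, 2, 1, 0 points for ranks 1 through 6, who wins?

D

B: 20·1 + 18·2 + 24·1 + 8·0 + 26·1 = 106
D: 20·5 + 18·5 + 24·3 + 8·1 + 26·4 = 374
E: 20·2 + 18·0 + 24·4 + 8·2 + 26·3 = 230
A: 20·4 + 18·1 + 24·0 + 8·4 + 26·0 = 130
C: 20·3 + 18·4 + 24·2 + 8·3 + 26·2 = 256
F: 20·0 + 18·3 + 24·5 + 8·5 + 26·5 = 344
D has the highest Borda score (374).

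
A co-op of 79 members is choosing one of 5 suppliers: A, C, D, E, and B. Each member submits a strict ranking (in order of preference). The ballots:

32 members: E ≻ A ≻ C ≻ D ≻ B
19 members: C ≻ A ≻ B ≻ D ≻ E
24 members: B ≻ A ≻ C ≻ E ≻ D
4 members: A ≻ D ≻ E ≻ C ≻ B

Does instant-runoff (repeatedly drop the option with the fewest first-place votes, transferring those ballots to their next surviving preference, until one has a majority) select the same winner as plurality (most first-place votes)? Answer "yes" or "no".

Instant-runoff — R1 A 4, C 19, D 0, E 32, B 24 (D out); R2 A 4, C 19, E 32, B 24 (A out); R3 C 19, E 36, B 24 (C out); R4 E 36, B 43 (B winner). Winner: B.
Plurality — first-place votes: A 4, C 19, D 0, E 32, B 24. Winner: E.
The two methods disagree.

no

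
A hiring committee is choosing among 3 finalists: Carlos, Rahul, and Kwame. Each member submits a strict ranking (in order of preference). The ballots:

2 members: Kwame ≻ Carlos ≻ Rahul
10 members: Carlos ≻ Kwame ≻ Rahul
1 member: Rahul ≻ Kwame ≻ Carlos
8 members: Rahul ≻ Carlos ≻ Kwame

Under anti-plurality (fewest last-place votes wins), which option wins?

Carlos

Last-place votes: Carlos 1, Rahul 12, Kwame 8.
Carlos is ranked last by the fewest voters, so Carlos wins.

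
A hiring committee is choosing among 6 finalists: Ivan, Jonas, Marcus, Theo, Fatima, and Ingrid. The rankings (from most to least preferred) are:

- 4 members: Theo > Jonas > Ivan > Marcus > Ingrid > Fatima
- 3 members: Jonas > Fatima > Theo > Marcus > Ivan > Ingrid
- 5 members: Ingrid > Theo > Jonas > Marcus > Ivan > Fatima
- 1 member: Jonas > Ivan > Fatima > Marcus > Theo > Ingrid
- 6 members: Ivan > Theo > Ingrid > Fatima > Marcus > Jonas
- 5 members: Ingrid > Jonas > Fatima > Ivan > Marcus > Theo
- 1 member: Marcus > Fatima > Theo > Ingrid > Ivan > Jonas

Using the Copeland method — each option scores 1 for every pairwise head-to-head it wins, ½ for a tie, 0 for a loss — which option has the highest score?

Theo

Ivan: beats Marcus, Fatima, and Ingrid; loses to Jonas and Theo → score 3.
Jonas: beats Ivan, Marcus, and Fatima; loses to Theo and Ingrid → score 3.
Marcus: loses to Ivan, Jonas, Theo, Fatima, and Ingrid → score 0.
Theo: beats Ivan, Jonas, Marcus, Fatima, and Ingrid → score 5.
Fatima: beats Marcus; loses to Ivan, Jonas, Theo, and Ingrid → score 1.
Ingrid: beats Jonas, Marcus, and Fatima; loses to Ivan and Theo → score 3.
Theo has the best pairwise record.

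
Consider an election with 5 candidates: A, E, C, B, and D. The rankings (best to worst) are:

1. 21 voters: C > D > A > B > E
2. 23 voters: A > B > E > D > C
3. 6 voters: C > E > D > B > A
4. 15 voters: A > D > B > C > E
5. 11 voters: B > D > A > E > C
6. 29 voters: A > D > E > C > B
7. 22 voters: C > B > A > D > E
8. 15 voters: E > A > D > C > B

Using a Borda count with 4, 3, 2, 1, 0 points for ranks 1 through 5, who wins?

A: 21·2 + 23·4 + 6·0 + 15·4 + 11·2 + 29·4 + 22·2 + 15·3 = 421
E: 21·0 + 23·2 + 6·3 + 15·0 + 11·1 + 29·2 + 22·0 + 15·4 = 193
C: 21·4 + 23·0 + 6·4 + 15·1 + 11·0 + 29·1 + 22·4 + 15·1 = 255
B: 21·1 + 23·3 + 6·1 + 15·2 + 11·4 + 29·0 + 22·3 + 15·0 = 236
D: 21·3 + 23·1 + 6·2 + 15·3 + 11·3 + 29·3 + 22·1 + 15·2 = 315
A has the highest Borda score (421).

A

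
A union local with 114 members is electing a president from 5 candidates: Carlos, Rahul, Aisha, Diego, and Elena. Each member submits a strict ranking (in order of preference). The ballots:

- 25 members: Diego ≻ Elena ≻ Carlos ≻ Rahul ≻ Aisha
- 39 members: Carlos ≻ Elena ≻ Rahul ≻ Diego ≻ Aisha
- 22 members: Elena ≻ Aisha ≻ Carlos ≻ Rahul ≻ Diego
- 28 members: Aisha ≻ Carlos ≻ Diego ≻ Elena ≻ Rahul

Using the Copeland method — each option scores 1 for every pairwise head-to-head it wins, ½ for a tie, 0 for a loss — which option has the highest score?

Carlos

Carlos: beats Rahul, Aisha, Diego, and Elena → score 4.
Rahul: beats Aisha and Diego; loses to Carlos and Elena → score 2.
Aisha: loses to Carlos, Rahul, Diego, and Elena → score 0.
Diego: beats Aisha; loses to Carlos, Rahul, and Elena → score 1.
Elena: beats Rahul, Aisha, and Diego; loses to Carlos → score 3.
Carlos has the best pairwise record.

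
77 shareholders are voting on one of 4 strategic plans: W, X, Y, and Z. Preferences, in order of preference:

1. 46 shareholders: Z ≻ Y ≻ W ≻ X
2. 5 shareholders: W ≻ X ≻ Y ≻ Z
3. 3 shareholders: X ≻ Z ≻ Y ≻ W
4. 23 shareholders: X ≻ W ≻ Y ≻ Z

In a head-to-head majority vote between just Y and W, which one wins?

Y

Voters preferring Y to W: 49; preferring W to Y: 28.
Y wins the head-to-head.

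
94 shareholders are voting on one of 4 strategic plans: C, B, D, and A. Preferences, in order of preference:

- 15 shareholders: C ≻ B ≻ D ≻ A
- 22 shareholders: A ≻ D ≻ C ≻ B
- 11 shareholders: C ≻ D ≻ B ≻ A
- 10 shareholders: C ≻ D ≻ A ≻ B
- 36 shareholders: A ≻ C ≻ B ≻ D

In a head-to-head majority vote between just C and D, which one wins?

C

Voters preferring C to D: 72; preferring D to C: 22.
C wins the head-to-head.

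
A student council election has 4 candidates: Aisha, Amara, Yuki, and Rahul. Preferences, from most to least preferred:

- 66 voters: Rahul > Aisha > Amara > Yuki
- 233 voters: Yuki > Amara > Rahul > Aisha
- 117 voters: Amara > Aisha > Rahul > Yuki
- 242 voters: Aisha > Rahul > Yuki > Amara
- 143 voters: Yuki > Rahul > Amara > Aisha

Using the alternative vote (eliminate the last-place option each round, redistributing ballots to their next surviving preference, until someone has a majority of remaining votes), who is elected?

Aisha

Round 1: Aisha 242, Amara 117, Yuki 376, Rahul 66. Eliminate Rahul.
Round 2: Aisha 308, Amara 117, Yuki 376. Eliminate Amara.
Round 3: Aisha 425, Yuki 376. Aisha has a majority.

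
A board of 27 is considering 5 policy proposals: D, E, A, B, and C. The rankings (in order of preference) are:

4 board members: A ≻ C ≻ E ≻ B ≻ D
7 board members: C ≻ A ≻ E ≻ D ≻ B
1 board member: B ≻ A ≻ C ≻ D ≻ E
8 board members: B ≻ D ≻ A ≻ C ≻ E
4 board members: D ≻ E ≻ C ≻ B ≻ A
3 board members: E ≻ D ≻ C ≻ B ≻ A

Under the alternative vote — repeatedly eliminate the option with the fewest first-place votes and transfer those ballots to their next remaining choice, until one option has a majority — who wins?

C

Round 1: D 4, E 3, A 4, B 9, C 7. Eliminate E.
Round 2: D 7, A 4, B 9, C 7. Eliminate A.
Round 3: D 7, B 9, C 11. Eliminate D.
Round 4: B 9, C 18. C has a majority.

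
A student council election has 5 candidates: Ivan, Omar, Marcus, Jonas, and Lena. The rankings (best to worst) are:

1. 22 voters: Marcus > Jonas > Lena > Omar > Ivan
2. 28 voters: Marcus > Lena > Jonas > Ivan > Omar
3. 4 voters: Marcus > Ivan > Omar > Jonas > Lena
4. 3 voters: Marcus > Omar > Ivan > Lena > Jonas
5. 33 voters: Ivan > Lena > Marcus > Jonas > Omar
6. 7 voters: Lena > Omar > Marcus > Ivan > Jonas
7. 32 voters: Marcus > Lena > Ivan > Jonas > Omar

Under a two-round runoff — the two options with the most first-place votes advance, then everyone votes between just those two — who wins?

Marcus

Round 1 first-place votes: Ivan 33, Omar 0, Marcus 89, Jonas 0, Lena 7.
Marcus and Ivan advance.
Runoff: Marcus is preferred to Ivan by 96 voters; Ivan by 33.
Marcus wins the runoff.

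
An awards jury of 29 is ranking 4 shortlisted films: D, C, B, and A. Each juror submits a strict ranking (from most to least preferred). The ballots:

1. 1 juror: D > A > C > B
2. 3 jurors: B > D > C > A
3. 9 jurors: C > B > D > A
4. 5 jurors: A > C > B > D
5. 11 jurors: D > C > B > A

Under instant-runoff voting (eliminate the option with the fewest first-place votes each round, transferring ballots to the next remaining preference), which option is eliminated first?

Round 1: D 12, C 9, B 3, A 5. Eliminate B.

B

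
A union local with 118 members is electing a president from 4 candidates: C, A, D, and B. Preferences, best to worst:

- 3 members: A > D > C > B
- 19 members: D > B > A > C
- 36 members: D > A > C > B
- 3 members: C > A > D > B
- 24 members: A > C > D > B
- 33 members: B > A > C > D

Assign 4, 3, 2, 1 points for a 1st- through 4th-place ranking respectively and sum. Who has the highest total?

A

C: 3·2 + 19·1 + 36·2 + 3·4 + 24·3 + 33·2 = 247
A: 3·4 + 19·2 + 36·3 + 3·3 + 24·4 + 33·3 = 362
D: 3·3 + 19·4 + 36·4 + 3·2 + 24·2 + 33·1 = 316
B: 3·1 + 19·3 + 36·1 + 3·1 + 24·1 + 33·4 = 255
A has the highest Borda score (362).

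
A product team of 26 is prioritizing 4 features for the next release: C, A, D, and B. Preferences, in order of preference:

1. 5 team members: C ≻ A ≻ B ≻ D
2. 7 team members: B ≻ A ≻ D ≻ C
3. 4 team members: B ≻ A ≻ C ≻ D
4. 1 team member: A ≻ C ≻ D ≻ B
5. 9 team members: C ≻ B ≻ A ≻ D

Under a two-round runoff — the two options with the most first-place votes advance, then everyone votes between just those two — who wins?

C

Round 1 first-place votes: C 14, A 1, D 0, B 11.
C and B advance.
Runoff: C is preferred to B by 15 voters; B by 11.
C wins the runoff.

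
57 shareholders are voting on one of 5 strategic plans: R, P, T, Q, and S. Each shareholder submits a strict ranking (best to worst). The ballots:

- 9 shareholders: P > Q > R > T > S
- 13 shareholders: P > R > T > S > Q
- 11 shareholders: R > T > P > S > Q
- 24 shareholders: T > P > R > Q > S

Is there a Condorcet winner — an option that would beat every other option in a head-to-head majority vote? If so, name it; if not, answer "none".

none

Checking pairwise contests:
P beats R 46–11.
T beats P 35–22.
R beats T 33–24.
R beats Q 48–9.
R beats S 57–0.
Every option loses at least one head-to-head, so there is no Condorcet winner.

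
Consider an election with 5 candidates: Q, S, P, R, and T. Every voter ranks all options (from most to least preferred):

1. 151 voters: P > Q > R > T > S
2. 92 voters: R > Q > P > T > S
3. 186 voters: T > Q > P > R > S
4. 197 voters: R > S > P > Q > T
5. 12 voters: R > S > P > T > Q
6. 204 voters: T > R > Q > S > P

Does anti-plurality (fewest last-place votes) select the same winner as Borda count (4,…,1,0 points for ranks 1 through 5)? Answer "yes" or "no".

Anti-plurality — last-place votes: Q 12, S 429, P 204, R 0, T 197. Winner: R.
Borda — scores: Q 1892, S 831, P 1578, R 2304, T 1815. Winner: R.
The two methods agree.

yes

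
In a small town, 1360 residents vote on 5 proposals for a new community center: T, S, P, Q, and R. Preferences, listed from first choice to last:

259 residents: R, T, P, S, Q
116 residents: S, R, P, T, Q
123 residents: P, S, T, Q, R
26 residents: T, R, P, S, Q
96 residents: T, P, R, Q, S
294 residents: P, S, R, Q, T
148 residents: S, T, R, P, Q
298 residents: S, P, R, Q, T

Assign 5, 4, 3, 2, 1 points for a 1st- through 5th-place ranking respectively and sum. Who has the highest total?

T: 259·4 + 116·2 + 123·3 + 26·5 + 96·5 + 294·1 + 148·4 + 298·1 = 3431
S: 259·2 + 116·5 + 123·4 + 26·2 + 96·1 + 294·4 + 148·5 + 298·5 = 5144
P: 259·3 + 116·3 + 123·5 + 26·3 + 96·4 + 294·5 + 148·2 + 298·4 = 5160
Q: 259·1 + 116·1 + 123·2 + 26·1 + 96·2 + 294·2 + 148·1 + 298·2 = 2171
R: 259·5 + 116·4 + 123·1 + 26·4 + 96·3 + 294·3 + 148·3 + 298·3 = 4494
P has the highest Borda score (5160).

P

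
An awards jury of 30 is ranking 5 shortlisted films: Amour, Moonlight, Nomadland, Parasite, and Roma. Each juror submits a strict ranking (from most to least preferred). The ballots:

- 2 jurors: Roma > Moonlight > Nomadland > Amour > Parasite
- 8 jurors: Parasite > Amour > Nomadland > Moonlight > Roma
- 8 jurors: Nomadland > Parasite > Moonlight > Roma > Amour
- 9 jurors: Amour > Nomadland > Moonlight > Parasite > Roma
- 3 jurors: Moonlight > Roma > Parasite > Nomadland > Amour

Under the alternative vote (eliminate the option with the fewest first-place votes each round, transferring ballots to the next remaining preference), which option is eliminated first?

Round 1: Amour 9, Moonlight 3, Nomadland 8, Parasite 8, Roma 2. Eliminate Roma.

Roma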